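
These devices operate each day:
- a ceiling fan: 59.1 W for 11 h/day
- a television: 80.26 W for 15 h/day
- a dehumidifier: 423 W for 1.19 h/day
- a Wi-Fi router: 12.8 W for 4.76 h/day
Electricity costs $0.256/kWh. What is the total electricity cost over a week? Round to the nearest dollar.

ceiling fan: 59.1 W × 11 h × 7 d = 4,551 Wh = 4.551 kWh
television: 80.26 W × 15 h × 7 d = 8,427 Wh = 8.427 kWh
dehumidifier: 423 W × 1.19 h × 7 d = 3,524 Wh = 3.524 kWh
Wi-Fi router: 12.8 W × 4.76 h × 7 d = 426 Wh = 0.4265 kWh
Total energy = 4.551 + 8.427 + 3.524 + 0.4265 = 16.93 kWh
Cost = 16.93 kWh × $0.256 = $4.33 ≈ $4

$4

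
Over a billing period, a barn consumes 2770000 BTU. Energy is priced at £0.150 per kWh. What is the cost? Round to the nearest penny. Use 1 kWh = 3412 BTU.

2770000 BTU × (0.00029308 kWh/BTU) = 811.8 kWh
Cost = 811.8 kWh × £0.150/kWh = £121.78

£121.78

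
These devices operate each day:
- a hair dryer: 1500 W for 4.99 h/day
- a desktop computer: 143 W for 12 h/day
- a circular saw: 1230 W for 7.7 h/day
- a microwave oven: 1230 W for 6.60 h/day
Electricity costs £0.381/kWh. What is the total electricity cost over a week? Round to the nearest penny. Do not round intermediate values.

£71.45

hair dryer: 1500 W × 4.99 h × 7 d = 52,395 Wh = 52.4 kWh
desktop computer: 143 W × 12 h × 7 d = 12,012 Wh = 12.01 kWh
circular saw: 1230 W × 7.7 h × 7 d = 66,297 Wh = 66.3 kWh
microwave oven: 1230 W × 6.60 h × 7 d = 56,826 Wh = 56.83 kWh
Total energy = 52.4 + 12.01 + 66.3 + 56.83 = 187.5 kWh
Cost = 187.5 kWh × £0.381 = £71.45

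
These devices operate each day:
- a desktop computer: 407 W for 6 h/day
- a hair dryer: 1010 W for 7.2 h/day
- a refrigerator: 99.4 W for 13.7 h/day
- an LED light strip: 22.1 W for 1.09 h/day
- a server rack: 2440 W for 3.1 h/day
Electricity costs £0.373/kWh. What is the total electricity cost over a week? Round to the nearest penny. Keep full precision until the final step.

£48.73

desktop computer: 407 W × 6 h × 7 d = 17,094 Wh = 17.09 kWh
hair dryer: 1010 W × 7.2 h × 7 d = 50,904 Wh = 50.9 kWh
refrigerator: 99.4 W × 13.7 h × 7 d = 9,532 Wh = 9.532 kWh
LED light strip: 22.1 W × 1.09 h × 7 d = 169 Wh = 0.1686 kWh
server rack: 2440 W × 3.1 h × 7 d = 52,948 Wh = 52.95 kWh
Total energy = 17.09 + 50.9 + 9.532 + 0.1686 + 52.95 = 130.6 kWh
Cost = 130.6 kWh × £0.373 = £48.73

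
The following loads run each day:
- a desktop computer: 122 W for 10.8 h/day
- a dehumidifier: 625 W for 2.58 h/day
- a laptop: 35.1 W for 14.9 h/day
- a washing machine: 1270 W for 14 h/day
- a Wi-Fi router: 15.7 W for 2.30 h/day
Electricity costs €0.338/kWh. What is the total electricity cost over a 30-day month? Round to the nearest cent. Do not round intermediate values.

desktop computer: 122 W × 10.8 h × 30 d = 39,528 Wh = 39.53 kWh
dehumidifier: 625 W × 2.58 h × 30 d = 48,375 Wh = 48.38 kWh
laptop: 35.1 W × 14.9 h × 30 d = 15,690 Wh = 15.69 kWh
washing machine: 1270 W × 14 h × 30 d = 533,400 Wh = 533.4 kWh
Wi-Fi router: 15.7 W × 2.30 h × 30 d = 1,083 Wh = 1.083 kWh
Total energy = 39.53 + 48.38 + 15.69 + 533.4 + 1.083 = 638.1 kWh
Cost = 638.1 kWh × €0.338 = €215.67

€215.67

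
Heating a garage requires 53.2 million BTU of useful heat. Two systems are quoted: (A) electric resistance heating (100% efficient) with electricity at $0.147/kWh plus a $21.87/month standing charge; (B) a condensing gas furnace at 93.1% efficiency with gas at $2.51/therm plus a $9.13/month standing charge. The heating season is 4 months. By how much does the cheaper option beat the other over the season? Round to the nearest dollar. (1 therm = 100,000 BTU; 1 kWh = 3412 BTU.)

$909

Heat load = 53.2 × 10⁶ BTU = 53,200,000 BTU
Gas: input = 53,200,000 / 0.931 = 57,142,857 BTU = 571.4 therm → 571.4 × $2.51 = $1,434.29; + 4 × $9.13 standing = $1,470.81
Electric: 53,200,000 BTU / 3412 = 15,590 kWh → × $0.147 = $2,292.03; + 4 × $21.87 standing = $2,379.51
Difference = |$1,470.81 − $2,379.51| = $908.70 ≈ $909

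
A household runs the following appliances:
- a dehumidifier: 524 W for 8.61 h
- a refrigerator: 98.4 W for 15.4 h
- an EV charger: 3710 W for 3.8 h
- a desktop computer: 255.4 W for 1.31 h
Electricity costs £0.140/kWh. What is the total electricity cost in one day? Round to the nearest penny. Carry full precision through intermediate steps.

£2.86

dehumidifier: 524 W × 8.61 h = 4,512 Wh = 4.512 kWh
refrigerator: 98.4 W × 15.4 h = 1,515 Wh = 1.515 kWh
EV charger: 3710 W × 3.8 h = 14,098 Wh = 14.1 kWh
desktop computer: 255.4 W × 1.31 h = 335 Wh = 0.3346 kWh
Total energy = 4.512 + 1.515 + 14.1 + 0.3346 = 20.46 kWh
Cost = 20.46 kWh × £0.140 = £2.86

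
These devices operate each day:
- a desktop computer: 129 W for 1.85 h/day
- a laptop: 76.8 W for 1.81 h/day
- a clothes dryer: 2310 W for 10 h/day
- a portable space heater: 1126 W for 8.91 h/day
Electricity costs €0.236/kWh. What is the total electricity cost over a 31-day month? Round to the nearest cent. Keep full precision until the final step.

€245.16

desktop computer: 129 W × 1.85 h × 31 d = 7,398 Wh = 7.398 kWh
laptop: 76.8 W × 1.81 h × 31 d = 4,309 Wh = 4.309 kWh
clothes dryer: 2310 W × 10 h × 31 d = 716,100 Wh = 716.1 kWh
portable space heater: 1126 W × 8.91 h × 31 d = 311,012 Wh = 311 kWh
Total energy = 7.398 + 4.309 + 716.1 + 311 = 1,039 kWh
Cost = 1,039 kWh × €0.236 = €245.16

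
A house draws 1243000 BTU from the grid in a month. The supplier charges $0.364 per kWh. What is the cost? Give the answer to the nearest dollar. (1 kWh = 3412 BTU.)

$133

1243000 BTU × (0.00029308 kWh/BTU) = 364.3 kWh
Cost = 364.3 kWh × $0.364/kWh = $132.61 ≈ $133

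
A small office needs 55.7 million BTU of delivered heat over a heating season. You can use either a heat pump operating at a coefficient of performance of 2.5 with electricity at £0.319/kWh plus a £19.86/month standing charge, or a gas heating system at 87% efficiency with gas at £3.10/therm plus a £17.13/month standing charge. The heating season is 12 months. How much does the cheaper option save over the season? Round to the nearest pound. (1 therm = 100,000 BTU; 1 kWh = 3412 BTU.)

£131

Heat load = 55.7 × 10⁶ BTU = 55,700,000 BTU
Gas: input = 55,700,000 / 0.87 = 64,022,989 BTU = 640.2 therm → 640.2 × £3.10 = £1,984.71; + 12 × £17.13 standing = £2,190.27
Heat pump: 55,700,000 BTU / 3412 = 16,320 kWh heat; / 2.5 = 6,530 kWh in → × £0.319 = £2,083.04; + 12 × £19.86 standing = £2,321.36
Difference = |£2,190.27 − £2,321.36| = £131.08 ≈ £131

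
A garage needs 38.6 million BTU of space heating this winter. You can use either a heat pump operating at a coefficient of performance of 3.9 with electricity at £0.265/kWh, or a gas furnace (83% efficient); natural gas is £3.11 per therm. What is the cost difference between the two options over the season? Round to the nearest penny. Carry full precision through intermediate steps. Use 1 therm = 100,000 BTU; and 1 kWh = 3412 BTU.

Heat load = 38.6 × 10⁶ BTU = 38,600,000 BTU
Gas: input = 38,600,000 / 0.83 = 46,506,024 BTU = 465.1 therm → 465.1 × £3.11 = £1,446.34
Heat pump: 38,600,000 BTU / 3412 = 11,310 kWh heat; / 3.9 = 2,901 kWh in → × £0.265 = £768.70
Difference = |£1,446.34 − £768.70| = £677.63

£677.63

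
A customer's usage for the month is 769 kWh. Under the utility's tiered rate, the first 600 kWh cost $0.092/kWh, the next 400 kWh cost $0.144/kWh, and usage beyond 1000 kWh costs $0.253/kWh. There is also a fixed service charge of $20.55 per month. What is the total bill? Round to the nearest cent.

First 600 kWh × $0.092 = $55.20
Next 169 kWh × $0.144 = $24.34
Remaining tier: 0 kWh (not reached)
Energy charge = $79.54; + service $20.55 = $100.09

$100.09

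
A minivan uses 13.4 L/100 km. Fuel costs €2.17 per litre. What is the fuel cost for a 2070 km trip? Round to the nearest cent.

€601.91

Fuel = 13.4 L/100 km × 2070 km / 100 = 277.4 L
Cost = 277.4 L × €2.17/L = €601.91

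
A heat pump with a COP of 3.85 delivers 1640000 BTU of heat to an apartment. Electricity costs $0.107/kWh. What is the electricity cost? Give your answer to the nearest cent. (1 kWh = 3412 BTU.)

$13.36

Heat delivered = 1,640,000 BTU / 3412 = 480.7 kWh
Electrical input = 480.7 kWh / 3.85 = 124.8 kWh
Cost = 124.8 × $0.107/kWh = $13.36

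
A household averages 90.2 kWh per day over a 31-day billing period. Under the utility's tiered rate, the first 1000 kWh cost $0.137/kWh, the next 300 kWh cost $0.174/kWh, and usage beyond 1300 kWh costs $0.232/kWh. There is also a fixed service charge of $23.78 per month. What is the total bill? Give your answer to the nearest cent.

Usage = 90.2 kWh/day × 31 days = 2796.2 kWh
First 1000 kWh × $0.137 = $137.00
Next 300 kWh × $0.174 = $52.20
Remaining 1496.2 kWh × $0.232 = $347.12
Energy charge = $536.32; + service $23.78 = $560.10

$560.10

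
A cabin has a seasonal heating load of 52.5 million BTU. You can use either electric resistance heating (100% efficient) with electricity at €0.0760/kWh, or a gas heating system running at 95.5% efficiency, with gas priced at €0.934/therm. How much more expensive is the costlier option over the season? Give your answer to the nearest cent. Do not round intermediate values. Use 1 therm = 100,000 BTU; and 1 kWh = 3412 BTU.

Heat load = 52.5 × 10⁶ BTU = 52,500,000 BTU
Gas: input = 52,500,000 / 0.955 = 54,973,822 BTU = 549.7 therm → 549.7 × €0.934 = €513.46
Electric: 52,500,000 BTU / 3412 = 15,390 kWh → × €0.0760 = €1,169.40
Difference = |€513.46 − €1,169.40| = €655.95

€655.95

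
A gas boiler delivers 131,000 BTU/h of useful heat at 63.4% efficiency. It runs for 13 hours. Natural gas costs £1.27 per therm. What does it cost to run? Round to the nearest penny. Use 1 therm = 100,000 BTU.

Heat delivered = 131,000 BTU/h × 13 h = 1,703,000 BTU
Gas input = 1,703,000 / 0.634 = 2,686,120 BTU
= 2,686,120 / 100,000 = 26.86 therm
Cost = 26.86 × £1.27/therm = £34.11

£34.11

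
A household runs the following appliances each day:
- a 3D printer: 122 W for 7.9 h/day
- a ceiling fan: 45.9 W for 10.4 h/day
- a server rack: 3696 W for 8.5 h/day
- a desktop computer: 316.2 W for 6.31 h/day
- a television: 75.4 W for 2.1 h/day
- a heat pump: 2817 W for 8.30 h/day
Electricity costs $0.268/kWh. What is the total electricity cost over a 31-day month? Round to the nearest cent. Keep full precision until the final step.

3D printer: 122 W × 7.9 h × 31 d = 29,878 Wh = 29.88 kWh
ceiling fan: 45.9 W × 10.4 h × 31 d = 14,798 Wh = 14.8 kWh
server rack: 3696 W × 8.5 h × 31 d = 973,896 Wh = 973.9 kWh
desktop computer: 316.2 W × 6.31 h × 31 d = 61,852 Wh = 61.85 kWh
television: 75.4 W × 2.1 h × 31 d = 4,909 Wh = 4.909 kWh
heat pump: 2817 W × 8.30 h × 31 d = 724,814 Wh = 724.8 kWh
Total energy = 29.88 + 14.8 + 973.9 + 61.85 + 4.909 + 724.8 = 1,810 kWh
Cost = 1,810 kWh × $0.268 = $485.12

$485.12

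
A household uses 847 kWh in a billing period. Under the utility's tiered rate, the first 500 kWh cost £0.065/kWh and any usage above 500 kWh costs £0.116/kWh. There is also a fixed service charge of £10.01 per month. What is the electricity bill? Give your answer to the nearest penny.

First 500 kWh × £0.065 = £32.50
Remaining 347 kWh × £0.116 = £40.25
Energy charge = £72.75; + service £10.01 = £82.76

£82.76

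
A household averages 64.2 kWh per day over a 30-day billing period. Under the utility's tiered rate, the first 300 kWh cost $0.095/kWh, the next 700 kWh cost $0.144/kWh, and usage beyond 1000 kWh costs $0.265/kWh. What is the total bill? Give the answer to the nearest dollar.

Usage = 64.2 kWh/day × 30 days = 1926 kWh
First 300 kWh × $0.095 = $28.50
Next 700 kWh × $0.144 = $100.80
Remaining 926 kWh × $0.265 = $245.39
Total = $374.69 ≈ $375

$375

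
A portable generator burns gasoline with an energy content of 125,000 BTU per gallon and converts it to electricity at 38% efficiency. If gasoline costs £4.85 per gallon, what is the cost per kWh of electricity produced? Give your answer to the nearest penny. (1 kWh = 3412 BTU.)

£0.35

Electrical output per gallon = 125,000 BTU × 0.38 / 3412 BTU/kWh = 13.92 kWh
Cost per kWh = £4.85 / 13.92 kWh = £0.348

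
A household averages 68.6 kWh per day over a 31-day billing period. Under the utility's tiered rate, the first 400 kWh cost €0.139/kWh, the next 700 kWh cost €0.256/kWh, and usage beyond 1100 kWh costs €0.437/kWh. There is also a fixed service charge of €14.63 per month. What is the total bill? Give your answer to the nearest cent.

€698.05

Usage = 68.6 kWh/day × 31 days = 2126.6 kWh
First 400 kWh × €0.139 = €55.60
Next 700 kWh × €0.256 = €179.20
Remaining 1026.6 kWh × €0.437 = €448.62
Energy charge = €683.42; + service €14.63 = €698.05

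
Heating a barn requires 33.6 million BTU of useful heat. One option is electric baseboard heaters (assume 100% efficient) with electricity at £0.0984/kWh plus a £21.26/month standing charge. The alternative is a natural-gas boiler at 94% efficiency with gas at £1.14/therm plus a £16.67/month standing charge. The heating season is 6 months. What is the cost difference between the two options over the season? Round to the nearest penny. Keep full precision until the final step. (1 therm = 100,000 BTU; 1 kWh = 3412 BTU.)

£589.05

Heat load = 33.6 × 10⁶ BTU = 33,600,000 BTU
Gas: input = 33,600,000 / 0.940 = 35,744,681 BTU = 357.4 therm → 357.4 × £1.14 = £407.49; + 6 × £16.67 standing = £507.51
Electric: 33,600,000 BTU / 3412 = 9,848 kWh → × £0.0984 = £969.00; + 6 × £21.26 standing = £1,096.56
Difference = |£507.51 − £1,096.56| = £589.05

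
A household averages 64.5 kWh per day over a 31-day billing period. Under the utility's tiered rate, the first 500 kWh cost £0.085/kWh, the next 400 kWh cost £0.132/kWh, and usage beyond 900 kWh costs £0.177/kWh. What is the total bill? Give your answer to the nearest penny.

£289.91

Usage = 64.5 kWh/day × 31 days = 1999.5 kWh
First 500 kWh × £0.085 = £42.50
Next 400 kWh × £0.132 = £52.80
Remaining 1099.5 kWh × £0.177 = £194.61
Total = £289.91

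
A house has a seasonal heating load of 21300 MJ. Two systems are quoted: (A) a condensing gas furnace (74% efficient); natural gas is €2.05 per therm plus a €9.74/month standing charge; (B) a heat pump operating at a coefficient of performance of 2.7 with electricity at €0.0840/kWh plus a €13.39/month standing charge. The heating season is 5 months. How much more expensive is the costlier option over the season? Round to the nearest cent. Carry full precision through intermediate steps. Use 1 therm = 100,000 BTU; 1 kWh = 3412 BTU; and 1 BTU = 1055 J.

€356.96

Heat load = 21300 MJ = 21,300,000,000 J / 1055 = 20,189,573 BTU
Gas: input = 20,189,573 / 0.74 = 27,283,207 BTU = 272.8 therm → 272.8 × €2.05 = €559.31; + 5 × €9.74 standing = €608.01
Heat pump: 20,189,573 BTU / 3412 = 5,917 kWh heat; / 2.7 = 2,192 kWh in → × €0.0840 = €184.09; + 5 × €13.39 standing = €251.04
Difference = |€608.01 − €251.04| = €356.96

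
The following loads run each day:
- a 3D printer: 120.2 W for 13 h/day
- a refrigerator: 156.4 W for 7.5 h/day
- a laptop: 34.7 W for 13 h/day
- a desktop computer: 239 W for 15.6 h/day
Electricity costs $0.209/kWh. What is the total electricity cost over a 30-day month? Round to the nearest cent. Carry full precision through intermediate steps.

3D printer: 120.2 W × 13 h × 30 d = 46,878 Wh = 46.88 kWh
refrigerator: 156.4 W × 7.5 h × 30 d = 35,190 Wh = 35.19 kWh
laptop: 34.7 W × 13 h × 30 d = 13,533 Wh = 13.53 kWh
desktop computer: 239 W × 15.6 h × 30 d = 111,852 Wh = 111.9 kWh
Total energy = 46.88 + 35.19 + 13.53 + 111.9 = 207.5 kWh
Cost = 207.5 kWh × $0.209 = $43.36

$43.36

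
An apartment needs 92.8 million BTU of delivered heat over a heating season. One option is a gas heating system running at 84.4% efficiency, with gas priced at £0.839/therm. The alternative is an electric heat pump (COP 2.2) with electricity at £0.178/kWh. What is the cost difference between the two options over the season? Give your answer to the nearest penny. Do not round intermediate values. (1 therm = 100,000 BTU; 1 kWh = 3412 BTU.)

£1278.07

Heat load = 92.8 × 10⁶ BTU = 92,800,000 BTU
Gas: input = 92,800,000 / 0.844 = 109,952,607 BTU = 1,100 therm → 1,100 × £0.839 = £922.50
Heat pump: 92,800,000 BTU / 3412 = 27,200 kWh heat; / 2.2 = 12,360 kWh in → × £0.178 = £2,200.58
Difference = |£922.50 − £2,200.58| = £1,278.07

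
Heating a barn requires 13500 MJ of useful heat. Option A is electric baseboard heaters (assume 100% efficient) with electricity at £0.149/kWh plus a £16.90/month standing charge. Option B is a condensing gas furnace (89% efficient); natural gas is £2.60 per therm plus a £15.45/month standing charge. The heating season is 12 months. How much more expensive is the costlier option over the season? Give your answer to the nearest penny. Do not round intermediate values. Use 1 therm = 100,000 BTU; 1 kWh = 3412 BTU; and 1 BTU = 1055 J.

£202.38

Heat load = 13500 MJ = 13,500,000,000 J / 1055 = 12,796,209 BTU
Gas: input = 12,796,209 / 0.890 = 14,377,762 BTU = 143.8 therm → 143.8 × £2.60 = £373.82; + 12 × £15.45 standing = £559.22
Electric: 12,796,209 BTU / 3412 = 3,750 kWh → × £0.149 = £558.80; + 12 × £16.90 standing = £761.60
Difference = |£559.22 − £761.60| = £202.38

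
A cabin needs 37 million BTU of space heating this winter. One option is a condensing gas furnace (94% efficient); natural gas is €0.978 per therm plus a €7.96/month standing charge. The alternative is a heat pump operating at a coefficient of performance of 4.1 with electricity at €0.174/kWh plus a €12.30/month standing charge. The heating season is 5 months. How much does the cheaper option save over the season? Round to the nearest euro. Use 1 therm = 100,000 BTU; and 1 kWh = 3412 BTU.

€97

Heat load = 37 × 10⁶ BTU = 37,000,000 BTU
Gas: input = 37,000,000 / 0.94 = 39,361,702 BTU = 393.6 therm → 393.6 × €0.978 = €384.96; + 5 × €7.96 standing = €424.76
Heat pump: 37,000,000 BTU / 3412 = 10,840 kWh heat; / 4.1 = 2,645 kWh in → × €0.174 = €460.21; + 5 × €12.30 standing = €521.71
Difference = |€424.76 − €521.71| = €96.95 ≈ €97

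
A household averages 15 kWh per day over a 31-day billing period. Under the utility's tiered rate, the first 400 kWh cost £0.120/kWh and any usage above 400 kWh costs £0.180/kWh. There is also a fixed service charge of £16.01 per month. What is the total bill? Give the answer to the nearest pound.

£76

Usage = 15 kWh/day × 31 days = 465 kWh
First 400 kWh × £0.120 = £48.00
Remaining 65 kWh × £0.180 = £11.70
Energy charge = £59.70; + service £16.01 = £75.71 ≈ £76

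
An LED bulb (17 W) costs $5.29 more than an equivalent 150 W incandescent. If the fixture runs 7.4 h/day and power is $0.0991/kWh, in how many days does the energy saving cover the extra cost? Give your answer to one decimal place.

54.2 days

Power saved = 150 − 17 = 133 W
Daily energy saved = 133 W × 7.4 h = 984.2 Wh = 0.9842 kWh
Daily savings = 0.9842 × $0.0991 = $0.0975
Payback = $5.29 / $0.0975 per day = 54.24 days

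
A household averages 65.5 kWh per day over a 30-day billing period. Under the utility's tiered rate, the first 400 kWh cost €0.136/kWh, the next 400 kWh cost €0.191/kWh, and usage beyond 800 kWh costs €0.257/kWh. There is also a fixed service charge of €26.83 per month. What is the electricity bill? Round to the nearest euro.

Usage = 65.5 kWh/day × 30 days = 1965 kWh
First 400 kWh × €0.136 = €54.40
Next 400 kWh × €0.191 = €76.40
Remaining 1165 kWh × €0.257 = €299.41
Energy charge = €430.21; + service €26.83 = €457.04 ≈ €457

€457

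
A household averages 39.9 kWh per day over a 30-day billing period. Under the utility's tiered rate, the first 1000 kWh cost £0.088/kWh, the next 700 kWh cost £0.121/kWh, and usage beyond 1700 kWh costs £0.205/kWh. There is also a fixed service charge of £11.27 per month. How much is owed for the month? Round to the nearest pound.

Usage = 39.9 kWh/day × 30 days = 1197 kWh
First 1000 kWh × £0.088 = £88.00
Next 197 kWh × £0.121 = £23.84
Remaining tier: 0 kWh (not reached)
Energy charge = £111.84; + service £11.27 = £123.11 ≈ £123

£123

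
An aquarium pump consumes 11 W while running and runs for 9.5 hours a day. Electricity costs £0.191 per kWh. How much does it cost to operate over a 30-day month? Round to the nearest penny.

£0.60

Energy = 11 W × 9.5 h/day × 30 days = 3,135 Wh = 3.135 kWh
Cost = 3.135 kWh × £0.191/kWh = £0.60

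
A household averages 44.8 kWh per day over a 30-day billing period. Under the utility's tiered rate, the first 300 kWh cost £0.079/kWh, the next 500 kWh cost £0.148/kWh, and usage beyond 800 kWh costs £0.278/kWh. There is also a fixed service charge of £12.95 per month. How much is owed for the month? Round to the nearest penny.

£261.88

Usage = 44.8 kWh/day × 30 days = 1344 kWh
First 300 kWh × £0.079 = £23.70
Next 500 kWh × £0.148 = £74.00
Remaining 544 kWh × £0.278 = £151.23
Energy charge = £248.93; + service £12.95 = £261.88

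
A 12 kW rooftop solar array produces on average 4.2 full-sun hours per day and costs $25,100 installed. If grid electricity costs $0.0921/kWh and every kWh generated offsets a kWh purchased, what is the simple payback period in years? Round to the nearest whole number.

Daily generation = 12 kW × 4.2 h = 50.4 kWh
Annual generation = 50.4 × 365 = 18396 kWh
Annual savings = 18396 × $0.0921 = $1,694.27
Payback = $25,100 / $1,694.27 = 14.8 years

15 years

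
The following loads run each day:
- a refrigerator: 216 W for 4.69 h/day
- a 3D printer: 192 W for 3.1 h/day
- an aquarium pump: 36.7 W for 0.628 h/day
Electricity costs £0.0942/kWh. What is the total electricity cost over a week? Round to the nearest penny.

refrigerator: 216 W × 4.69 h × 7 d = 7,091 Wh = 7.091 kWh
3D printer: 192 W × 3.1 h × 7 d = 4,166 Wh = 4.166 kWh
aquarium pump: 36.7 W × 0.628 h × 7 d = 161 Wh = 0.1613 kWh
Total energy = 7.091 + 4.166 + 0.1613 = 11.42 kWh
Cost = 11.42 kWh × £0.0942 = £1.08

£1.08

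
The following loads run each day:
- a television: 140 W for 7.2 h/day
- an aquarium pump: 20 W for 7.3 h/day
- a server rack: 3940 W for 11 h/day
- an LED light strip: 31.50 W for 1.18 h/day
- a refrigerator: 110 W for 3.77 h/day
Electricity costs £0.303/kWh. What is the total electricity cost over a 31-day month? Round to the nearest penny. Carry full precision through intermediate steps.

£422.18

television: 140 W × 7.2 h × 31 d = 31,248 Wh = 31.25 kWh
aquarium pump: 20 W × 7.3 h × 31 d = 4,526 Wh = 4.526 kWh
server rack: 3940 W × 11 h × 31 d = 1,343,540 Wh = 1,344 kWh
LED light strip: 31.50 W × 1.18 h × 31 d = 1,152 Wh = 1.152 kWh
refrigerator: 110 W × 3.77 h × 31 d = 12,856 Wh = 12.86 kWh
Total energy = 31.25 + 4.526 + 1,344 + 1.152 + 12.86 = 1,393 kWh
Cost = 1,393 kWh × £0.303 = £422.18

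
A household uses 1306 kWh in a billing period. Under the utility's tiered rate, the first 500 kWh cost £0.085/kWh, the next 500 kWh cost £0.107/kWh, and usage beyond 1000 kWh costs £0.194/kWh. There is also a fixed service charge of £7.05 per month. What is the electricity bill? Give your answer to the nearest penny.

First 500 kWh × £0.085 = £42.50
Next 500 kWh × £0.107 = £53.50
Remaining 306 kWh × £0.194 = £59.36
Energy charge = £155.36; + service £7.05 = £162.41

£162.41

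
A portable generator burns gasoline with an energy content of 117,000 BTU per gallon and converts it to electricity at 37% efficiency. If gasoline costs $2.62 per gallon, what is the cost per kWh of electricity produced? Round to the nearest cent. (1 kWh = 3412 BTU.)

$0.21

Electrical output per gallon = 117,000 BTU × 0.37 / 3412 BTU/kWh = 12.69 kWh
Cost per kWh = $2.62 / 12.69 kWh = $0.207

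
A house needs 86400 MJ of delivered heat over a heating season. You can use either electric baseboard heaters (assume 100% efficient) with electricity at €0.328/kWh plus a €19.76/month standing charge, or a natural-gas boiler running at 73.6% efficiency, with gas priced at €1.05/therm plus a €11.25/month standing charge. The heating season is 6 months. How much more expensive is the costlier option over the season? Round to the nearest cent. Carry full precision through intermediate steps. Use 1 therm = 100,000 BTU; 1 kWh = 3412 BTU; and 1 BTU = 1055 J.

€6755.45

Heat load = 86400 MJ = 86,400,000,000 J / 1055 = 81,895,735 BTU
Gas: input = 81,895,735 / 0.736 = 111,271,379 BTU = 1,113 therm → 1,113 × €1.05 = €1,168.35; + 6 × €11.25 standing = €1,235.85
Electric: 81,895,735 BTU / 3412 = 24,000 kWh → × €0.328 = €7,872.74; + 6 × €19.76 standing = €7,991.30
Difference = |€1,235.85 − €7,991.30| = €6,755.45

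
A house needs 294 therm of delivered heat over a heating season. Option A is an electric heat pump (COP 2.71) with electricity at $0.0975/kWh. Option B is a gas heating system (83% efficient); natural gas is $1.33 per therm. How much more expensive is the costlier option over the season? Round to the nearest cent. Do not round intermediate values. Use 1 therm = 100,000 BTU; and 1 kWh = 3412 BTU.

Heat load = 294 therm × 100,000 = 29,400,000 BTU
Gas: input = 29,400,000 / 0.83 = 35,421,687 BTU = 354.2 therm → 354.2 × $1.33 = $471.11
Heat pump: 29,400,000 BTU / 3412 = 8,617 kWh heat; / 2.71 = 3,180 kWh in → × $0.0975 = $310.01
Difference = |$471.11 − $310.01| = $161.10

$161.10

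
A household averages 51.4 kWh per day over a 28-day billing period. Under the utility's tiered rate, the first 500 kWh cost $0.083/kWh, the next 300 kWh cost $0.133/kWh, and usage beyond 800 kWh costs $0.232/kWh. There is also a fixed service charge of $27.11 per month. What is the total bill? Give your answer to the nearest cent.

Usage = 51.4 kWh/day × 28 days = 1439.2 kWh
First 500 kWh × $0.083 = $41.50
Next 300 kWh × $0.133 = $39.90
Remaining 639.2 kWh × $0.232 = $148.29
Energy charge = $229.69; + service $27.11 = $256.80

$256.80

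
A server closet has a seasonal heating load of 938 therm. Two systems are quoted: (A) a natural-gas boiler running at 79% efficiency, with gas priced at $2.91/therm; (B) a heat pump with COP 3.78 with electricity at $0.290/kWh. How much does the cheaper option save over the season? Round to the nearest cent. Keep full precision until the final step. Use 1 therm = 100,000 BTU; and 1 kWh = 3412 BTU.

Heat load = 938 therm × 100,000 = 93,800,000 BTU
Gas: input = 93,800,000 / 0.79 = 118,734,177 BTU = 1,187 therm → 1,187 × $2.91 = $3,455.16
Heat pump: 93,800,000 BTU / 3412 = 27,490 kWh heat; / 3.78 = 7,273 kWh in → × $0.290 = $2,109.11
Difference = |$3,455.16 − $2,109.11| = $1,346.05

$1346.05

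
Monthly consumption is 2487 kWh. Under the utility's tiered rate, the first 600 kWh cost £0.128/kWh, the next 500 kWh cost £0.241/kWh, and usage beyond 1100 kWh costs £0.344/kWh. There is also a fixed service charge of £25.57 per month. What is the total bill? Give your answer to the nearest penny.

First 600 kWh × £0.128 = £76.80
Next 500 kWh × £0.241 = £120.50
Remaining 1387 kWh × £0.344 = £477.13
Energy charge = £674.43; + service £25.57 = £700.00

£700.00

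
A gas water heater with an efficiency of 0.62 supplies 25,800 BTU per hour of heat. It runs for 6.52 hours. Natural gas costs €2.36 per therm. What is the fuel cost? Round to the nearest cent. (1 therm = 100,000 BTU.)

Heat delivered = 25,800 BTU/h × 6.52 h = 168,216 BTU
Gas input = 168,216 / 0.62 = 271,316 BTU
= 271,316 / 100,000 = 2.713 therm
Cost = 2.713 × €2.36/therm = €6.40

€6.40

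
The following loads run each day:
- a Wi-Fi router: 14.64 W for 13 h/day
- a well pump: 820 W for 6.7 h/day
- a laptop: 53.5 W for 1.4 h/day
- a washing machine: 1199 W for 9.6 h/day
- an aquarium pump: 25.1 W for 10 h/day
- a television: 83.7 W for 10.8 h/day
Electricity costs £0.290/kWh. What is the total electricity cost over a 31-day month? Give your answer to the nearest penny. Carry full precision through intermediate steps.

Wi-Fi router: 14.64 W × 13 h × 31 d = 5,900 Wh = 5.9 kWh
well pump: 820 W × 6.7 h × 31 d = 170,314 Wh = 170.3 kWh
laptop: 53.5 W × 1.4 h × 31 d = 2,322 Wh = 2.322 kWh
washing machine: 1199 W × 9.6 h × 31 d = 356,822 Wh = 356.8 kWh
aquarium pump: 25.1 W × 10 h × 31 d = 7,781 Wh = 7.781 kWh
television: 83.7 W × 10.8 h × 31 d = 28,023 Wh = 28.02 kWh
Total energy = 5.9 + 170.3 + 2.322 + 356.8 + 7.781 + 28.02 = 571.2 kWh
Cost = 571.2 kWh × £0.290 = £165.64

£165.64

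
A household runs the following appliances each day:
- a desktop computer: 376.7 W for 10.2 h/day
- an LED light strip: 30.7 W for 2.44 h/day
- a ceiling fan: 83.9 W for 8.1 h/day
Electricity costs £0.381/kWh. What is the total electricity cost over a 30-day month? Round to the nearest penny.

£52.54

desktop computer: 376.7 W × 10.2 h × 30 d = 115,270 Wh = 115.3 kWh
LED light strip: 30.7 W × 2.44 h × 30 d = 2,247 Wh = 2.247 kWh
ceiling fan: 83.9 W × 8.1 h × 30 d = 20,388 Wh = 20.39 kWh
Total energy = 115.3 + 2.247 + 20.39 = 137.9 kWh
Cost = 137.9 kWh × £0.381 = £52.54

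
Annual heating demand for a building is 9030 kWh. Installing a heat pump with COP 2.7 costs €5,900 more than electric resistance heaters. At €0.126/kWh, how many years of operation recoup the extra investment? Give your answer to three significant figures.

Resistance: 9030 kWh × €0.126 = €1,137.78/yr
Heat pump: 9030 / 2.7 = 3344 kWh in → × €0.126 = €421.40/yr
Annual savings = €716.38
Payback = €5,900 / €716.38 = 8.24 years

8.24 years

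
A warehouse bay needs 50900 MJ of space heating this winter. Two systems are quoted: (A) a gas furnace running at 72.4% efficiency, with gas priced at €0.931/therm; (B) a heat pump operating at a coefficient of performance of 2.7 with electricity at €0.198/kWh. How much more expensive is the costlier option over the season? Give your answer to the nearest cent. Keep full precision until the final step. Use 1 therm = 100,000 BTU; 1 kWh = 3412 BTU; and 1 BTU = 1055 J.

Heat load = 50900 MJ = 50,900,000,000 J / 1055 = 48,246,445 BTU
Gas: input = 48,246,445 / 0.724 = 66,638,737 BTU = 666.4 therm → 666.4 × €0.931 = €620.41
Heat pump: 48,246,445 BTU / 3412 = 14,140 kWh heat; / 2.7 = 5,237 kWh in → × €0.198 = €1,036.95
Difference = |€620.41 − €1,036.95| = €416.54

€416.54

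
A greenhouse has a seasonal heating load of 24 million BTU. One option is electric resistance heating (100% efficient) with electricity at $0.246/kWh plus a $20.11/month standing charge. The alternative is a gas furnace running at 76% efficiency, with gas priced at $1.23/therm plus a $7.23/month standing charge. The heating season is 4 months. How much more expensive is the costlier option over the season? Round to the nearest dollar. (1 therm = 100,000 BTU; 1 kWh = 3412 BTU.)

$1393

Heat load = 24 × 10⁶ BTU = 24,000,000 BTU
Gas: input = 24,000,000 / 0.76 = 31,578,947 BTU = 315.8 therm → 315.8 × $1.23 = $388.42; + 4 × $7.23 standing = $417.34
Electric: 24,000,000 BTU / 3412 = 7,034 kWh → × $0.246 = $1,730.36; + 4 × $20.11 standing = $1,810.80
Difference = |$417.34 − $1,810.80| = $1,393.46 ≈ $1393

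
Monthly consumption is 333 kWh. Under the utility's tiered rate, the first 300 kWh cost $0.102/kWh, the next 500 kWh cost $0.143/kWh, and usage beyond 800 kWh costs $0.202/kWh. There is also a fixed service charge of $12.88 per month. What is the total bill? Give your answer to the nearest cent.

$48.20

First 300 kWh × $0.102 = $30.60
Next 33 kWh × $0.143 = $4.72
Remaining tier: 0 kWh (not reached)
Energy charge = $35.32; + service $12.88 = $48.20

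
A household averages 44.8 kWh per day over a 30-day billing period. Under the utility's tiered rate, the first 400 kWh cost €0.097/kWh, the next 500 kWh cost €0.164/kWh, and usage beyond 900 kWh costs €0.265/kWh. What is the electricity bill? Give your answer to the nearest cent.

€238.46

Usage = 44.8 kWh/day × 30 days = 1344 kWh
First 400 kWh × €0.097 = €38.80
Next 500 kWh × €0.164 = €82.00
Remaining 444 kWh × €0.265 = €117.66
Total = €238.46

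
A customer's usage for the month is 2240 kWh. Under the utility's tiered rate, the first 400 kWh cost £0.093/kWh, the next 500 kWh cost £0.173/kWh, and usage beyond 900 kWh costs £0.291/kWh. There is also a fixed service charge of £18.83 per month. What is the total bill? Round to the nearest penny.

First 400 kWh × £0.093 = £37.20
Next 500 kWh × £0.173 = £86.50
Remaining 1340 kWh × £0.291 = £389.94
Energy charge = £513.64; + service £18.83 = £532.47

£532.47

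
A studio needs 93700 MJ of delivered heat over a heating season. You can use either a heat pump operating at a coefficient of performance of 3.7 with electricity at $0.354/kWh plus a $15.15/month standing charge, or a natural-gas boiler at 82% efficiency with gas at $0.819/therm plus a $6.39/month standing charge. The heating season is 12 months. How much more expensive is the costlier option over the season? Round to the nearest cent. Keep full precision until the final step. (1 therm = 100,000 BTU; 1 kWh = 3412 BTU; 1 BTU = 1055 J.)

$1708.51

Heat load = 93700 MJ = 93,700,000,000 J / 1055 = 88,815,166 BTU
Gas: input = 88,815,166 / 0.82 = 108,311,178 BTU = 1,083 therm → 1,083 × $0.819 = $887.07; + 12 × $6.39 standing = $963.75
Heat pump: 88,815,166 BTU / 3412 = 26,030 kWh heat; / 3.7 = 7,035 kWh in → × $0.354 = $2,490.46; + 12 × $15.15 standing = $2,672.26
Difference = |$963.75 − $2,672.26| = $1,708.51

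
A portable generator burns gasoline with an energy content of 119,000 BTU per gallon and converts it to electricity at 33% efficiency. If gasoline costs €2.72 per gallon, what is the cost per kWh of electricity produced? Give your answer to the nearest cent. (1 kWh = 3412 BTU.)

€0.24

Electrical output per gallon = 119,000 BTU × 0.33 / 3412 BTU/kWh = 11.51 kWh
Cost per kWh = €2.72 / 11.51 kWh = €0.236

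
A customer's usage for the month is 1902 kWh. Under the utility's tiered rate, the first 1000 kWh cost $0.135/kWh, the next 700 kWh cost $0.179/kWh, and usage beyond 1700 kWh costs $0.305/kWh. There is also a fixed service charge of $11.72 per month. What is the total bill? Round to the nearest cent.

$333.63

First 1000 kWh × $0.135 = $135.00
Next 700 kWh × $0.179 = $125.30
Remaining 202 kWh × $0.305 = $61.61
Energy charge = $321.91; + service $11.72 = $333.63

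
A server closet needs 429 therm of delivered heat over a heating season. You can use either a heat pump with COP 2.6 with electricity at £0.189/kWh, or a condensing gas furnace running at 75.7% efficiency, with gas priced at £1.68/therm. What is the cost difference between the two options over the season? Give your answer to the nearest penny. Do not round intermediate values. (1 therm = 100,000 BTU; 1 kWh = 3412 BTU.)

Heat load = 429 therm × 100,000 = 42,900,000 BTU
Gas: input = 42,900,000 / 0.757 = 56,671,070 BTU = 566.7 therm → 566.7 × £1.68 = £952.07
Heat pump: 42,900,000 BTU / 3412 = 12,570 kWh heat; / 2.6 = 4,836 kWh in → × £0.189 = £913.98
Difference = |£952.07 − £913.98| = £38.09

£38.09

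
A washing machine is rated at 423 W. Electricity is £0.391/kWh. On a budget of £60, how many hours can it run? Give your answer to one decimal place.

362.8 h

Energy budget = £60 / £0.391 per kWh = 153.5 kWh = 153,453 Wh
Runtime = 153,453 Wh / 423 W = 362.8 h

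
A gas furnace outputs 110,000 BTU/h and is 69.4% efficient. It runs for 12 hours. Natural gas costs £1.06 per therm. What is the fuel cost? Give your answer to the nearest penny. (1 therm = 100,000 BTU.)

Heat delivered = 110,000 BTU/h × 12 h = 1,320,000 BTU
Gas input = 1,320,000 / 0.694 = 1,902,017 BTU
= 1,902,017 / 100,000 = 19.02 therm
Cost = 19.02 × £1.06/therm = £20.16

£20.16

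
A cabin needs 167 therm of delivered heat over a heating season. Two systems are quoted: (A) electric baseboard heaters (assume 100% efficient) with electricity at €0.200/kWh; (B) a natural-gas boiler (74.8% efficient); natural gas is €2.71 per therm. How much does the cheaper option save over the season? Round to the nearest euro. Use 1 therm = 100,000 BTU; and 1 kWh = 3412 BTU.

€374

Heat load = 167 therm × 100,000 = 16,700,000 BTU
Gas: input = 16,700,000 / 0.748 = 22,326,203 BTU = 223.3 therm → 223.3 × €2.71 = €605.04
Electric: 16,700,000 BTU / 3412 = 4,894 kWh → × €0.200 = €978.90
Difference = |€605.04 − €978.90| = €373.86 ≈ €374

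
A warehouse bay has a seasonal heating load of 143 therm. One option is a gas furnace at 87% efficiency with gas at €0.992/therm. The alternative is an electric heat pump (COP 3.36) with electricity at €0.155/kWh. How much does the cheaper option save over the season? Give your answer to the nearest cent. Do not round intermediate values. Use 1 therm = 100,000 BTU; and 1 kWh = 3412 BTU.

Heat load = 143 therm × 100,000 = 14,300,000 BTU
Gas: input = 14,300,000 / 0.87 = 16,436,782 BTU = 164.4 therm → 164.4 × €0.992 = €163.05
Heat pump: 14,300,000 BTU / 3412 = 4,191 kWh heat; / 3.36 = 1,247 kWh in → × €0.155 = €193.34
Difference = |€163.05 − €193.34| = €30.29

€30.29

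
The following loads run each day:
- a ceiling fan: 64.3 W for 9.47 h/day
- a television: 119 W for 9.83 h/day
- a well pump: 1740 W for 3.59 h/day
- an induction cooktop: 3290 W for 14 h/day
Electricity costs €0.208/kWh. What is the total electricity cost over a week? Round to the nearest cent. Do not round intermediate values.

ceiling fan: 64.3 W × 9.47 h × 7 d = 4,262 Wh = 4.262 kWh
television: 119 W × 9.83 h × 7 d = 8,188 Wh = 8.188 kWh
well pump: 1740 W × 3.59 h × 7 d = 43,726 Wh = 43.73 kWh
induction cooktop: 3290 W × 14 h × 7 d = 322,420 Wh = 322.4 kWh
Total energy = 4.262 + 8.188 + 43.73 + 322.4 = 378.6 kWh
Cost = 378.6 kWh × €0.208 = €78.75

€78.75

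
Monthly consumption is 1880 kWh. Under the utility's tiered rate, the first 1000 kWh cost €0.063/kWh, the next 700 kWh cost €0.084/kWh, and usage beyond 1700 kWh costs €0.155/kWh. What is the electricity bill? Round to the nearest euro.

€150

First 1000 kWh × €0.063 = €63.00
Next 700 kWh × €0.084 = €58.80
Remaining 180 kWh × €0.155 = €27.90
Total = €149.70 ≈ €150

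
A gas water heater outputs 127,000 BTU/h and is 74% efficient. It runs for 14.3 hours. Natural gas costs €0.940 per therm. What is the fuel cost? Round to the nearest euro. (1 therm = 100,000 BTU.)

Heat delivered = 127,000 BTU/h × 14.3 h = 1,816,100 BTU
Gas input = 1,816,100 / 0.74 = 2,454,189 BTU
= 2,454,189 / 100,000 = 24.54 therm
Cost = 24.54 × €0.940/therm = €23.07 ≈ €23

€23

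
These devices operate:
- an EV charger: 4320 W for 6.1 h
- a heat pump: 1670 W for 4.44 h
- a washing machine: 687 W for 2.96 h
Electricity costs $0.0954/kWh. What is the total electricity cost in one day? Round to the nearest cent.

EV charger: 4320 W × 6.1 h = 26,352 Wh = 26.35 kWh
heat pump: 1670 W × 4.44 h = 7,415 Wh = 7.415 kWh
washing machine: 687 W × 2.96 h = 2,034 Wh = 2.034 kWh
Total energy = 26.35 + 7.415 + 2.034 = 35.8 kWh
Cost = 35.8 kWh × $0.0954 = $3.42

$3.42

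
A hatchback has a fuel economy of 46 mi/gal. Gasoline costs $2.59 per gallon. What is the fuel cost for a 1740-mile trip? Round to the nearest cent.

Fuel = 1740 mi / 46 mpg = 37.83 gal
Cost = 37.83 gal × $2.59/gal = $97.97

$97.97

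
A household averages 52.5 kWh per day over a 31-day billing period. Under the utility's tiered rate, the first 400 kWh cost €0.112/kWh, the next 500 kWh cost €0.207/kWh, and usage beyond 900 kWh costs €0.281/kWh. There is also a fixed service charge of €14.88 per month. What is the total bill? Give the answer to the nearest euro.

€368

Usage = 52.5 kWh/day × 31 days = 1627.5 kWh
First 400 kWh × €0.112 = €44.80
Next 500 kWh × €0.207 = €103.50
Remaining 727.5 kWh × €0.281 = €204.43
Energy charge = €352.73; + service €14.88 = €367.61 ≈ €368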